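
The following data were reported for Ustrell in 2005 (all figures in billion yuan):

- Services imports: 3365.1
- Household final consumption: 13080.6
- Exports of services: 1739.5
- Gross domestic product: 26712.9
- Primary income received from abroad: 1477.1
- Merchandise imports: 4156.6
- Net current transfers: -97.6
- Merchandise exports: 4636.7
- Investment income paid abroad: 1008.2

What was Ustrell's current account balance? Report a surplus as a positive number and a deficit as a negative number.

-774.2

Goods balance = 4636.7 - 4156.6 = 480.1
Services balance = 1739.5 - 3365.1 = -1625.6
Trade balance (goods + services) = 480.1 + (-1625.6) = -1145.5
Net primary income = 1477.1 - 1008.2 = 468.9
Net secondary income = -97.6
Current account = -1145.5 + 468.9 + (-97.6) = -774.2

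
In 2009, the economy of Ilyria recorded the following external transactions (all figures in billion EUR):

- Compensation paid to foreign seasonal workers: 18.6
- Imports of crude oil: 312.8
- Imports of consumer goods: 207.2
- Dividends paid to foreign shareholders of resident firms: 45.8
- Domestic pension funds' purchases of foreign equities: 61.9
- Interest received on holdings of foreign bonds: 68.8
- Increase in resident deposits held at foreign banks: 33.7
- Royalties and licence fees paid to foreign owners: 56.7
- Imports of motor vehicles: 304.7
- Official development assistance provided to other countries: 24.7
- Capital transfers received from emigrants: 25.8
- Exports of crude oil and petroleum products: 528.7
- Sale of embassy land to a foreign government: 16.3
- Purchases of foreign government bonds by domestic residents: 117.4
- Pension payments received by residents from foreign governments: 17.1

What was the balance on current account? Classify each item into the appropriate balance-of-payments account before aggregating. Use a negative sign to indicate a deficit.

-355.9

Goods: -207.2 + 528.7 - 312.8 - 304.7 = -296.0
Services: -56.7
Primary income: -18.6 + 68.8 - 45.8 = 4.4
Secondary income: -24.7 + 17.1 = -7.6
Current account = (-296.0) + (-56.7) + 4.4 + (-7.6) = -355.9
(Excluded from the current account — financial account: domestic pension funds' purchases of foreign equities 61.9, increase in resident deposits held at foreign banks 33.7, purchases of foreign government bonds by domestic residents 117.4; capital account: capital transfers received from emigrants 25.8, sale of embassy land to a foreign government 16.3.)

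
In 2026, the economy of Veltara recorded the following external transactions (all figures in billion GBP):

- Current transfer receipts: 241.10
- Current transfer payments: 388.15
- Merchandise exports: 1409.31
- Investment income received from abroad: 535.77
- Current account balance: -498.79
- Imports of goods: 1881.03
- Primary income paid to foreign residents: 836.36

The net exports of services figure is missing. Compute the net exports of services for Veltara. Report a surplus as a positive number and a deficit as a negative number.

420.57

Current account = goods balance + services balance + net primary income + net secondary income
Sum of the known components = -919.36
Net exports of services = CA - (known components) = -498.79 - (-919.36) = 420.57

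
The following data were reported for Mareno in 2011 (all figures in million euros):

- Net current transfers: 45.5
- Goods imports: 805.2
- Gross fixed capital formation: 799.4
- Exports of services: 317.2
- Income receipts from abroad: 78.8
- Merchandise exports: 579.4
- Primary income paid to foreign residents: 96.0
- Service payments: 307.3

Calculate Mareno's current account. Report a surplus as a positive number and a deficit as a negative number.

Goods balance = 579.4 - 805.2 = -225.8
Services balance = 317.2 - 307.3 = 9.9
Trade balance (goods + services) = -225.8 + 9.9 = -215.9
Net primary income = 78.8 - 96.0 = -17.2
Net secondary income = 45.5
Current account = -215.9 + (-17.2) + 45.5 = -187.6

-187.6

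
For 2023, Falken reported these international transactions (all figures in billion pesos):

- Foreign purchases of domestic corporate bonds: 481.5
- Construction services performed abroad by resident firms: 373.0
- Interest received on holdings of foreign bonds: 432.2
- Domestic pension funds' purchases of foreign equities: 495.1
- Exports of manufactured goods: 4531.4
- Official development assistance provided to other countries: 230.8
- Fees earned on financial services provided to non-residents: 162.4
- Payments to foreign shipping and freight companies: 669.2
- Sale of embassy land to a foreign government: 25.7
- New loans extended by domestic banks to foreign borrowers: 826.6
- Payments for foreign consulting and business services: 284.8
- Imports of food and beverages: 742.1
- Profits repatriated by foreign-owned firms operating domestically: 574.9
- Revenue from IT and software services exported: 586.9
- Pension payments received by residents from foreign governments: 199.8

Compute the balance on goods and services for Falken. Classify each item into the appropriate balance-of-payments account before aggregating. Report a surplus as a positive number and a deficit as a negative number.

Goods: 4531.4 - 742.1 = 3789.3
Services: 586.9 + 162.4 + 373.0 - 669.2 - 284.8 = 168.3
Trade balance = 3789.3 + 168.3 = 3957.6
(Excluded from the trade balance — financial account: foreign purchases of domestic corporate bonds 481.5, domestic pension funds' purchases of foreign equities 495.1, new loans extended by domestic banks to foreign borrowers 826.6; primary income: interest received on holdings of foreign bonds 432.2, profits repatriated by foreign-owned firms operating domestically 574.9; secondary income: official development assistance provided to other countries 230.8, pension payments received by residents from foreign governments 199.8; capital account: sale of embassy land to a foreign government 25.7.)

3957.6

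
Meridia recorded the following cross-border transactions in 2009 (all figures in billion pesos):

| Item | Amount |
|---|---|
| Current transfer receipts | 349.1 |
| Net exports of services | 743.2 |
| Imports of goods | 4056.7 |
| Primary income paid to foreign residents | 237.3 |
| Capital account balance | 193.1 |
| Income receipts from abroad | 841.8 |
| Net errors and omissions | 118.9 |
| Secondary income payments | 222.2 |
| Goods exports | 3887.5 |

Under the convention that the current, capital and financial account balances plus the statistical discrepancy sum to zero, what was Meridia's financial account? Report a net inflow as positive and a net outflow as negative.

-1617.4

Goods balance = 3887.5 - 4056.7 = -169.2
Services balance = 743.2
Trade balance (goods + services) = -169.2 + 743.2 = 574.0
Net primary income = 841.8 - 237.3 = 604.5
Net secondary income = 349.1 - 222.2 = 126.9
Current account = 574.0 + 604.5 + 126.9 = 1305.4
Financial account = -(1305.4 + 193.1 + 118.9) = -1617.4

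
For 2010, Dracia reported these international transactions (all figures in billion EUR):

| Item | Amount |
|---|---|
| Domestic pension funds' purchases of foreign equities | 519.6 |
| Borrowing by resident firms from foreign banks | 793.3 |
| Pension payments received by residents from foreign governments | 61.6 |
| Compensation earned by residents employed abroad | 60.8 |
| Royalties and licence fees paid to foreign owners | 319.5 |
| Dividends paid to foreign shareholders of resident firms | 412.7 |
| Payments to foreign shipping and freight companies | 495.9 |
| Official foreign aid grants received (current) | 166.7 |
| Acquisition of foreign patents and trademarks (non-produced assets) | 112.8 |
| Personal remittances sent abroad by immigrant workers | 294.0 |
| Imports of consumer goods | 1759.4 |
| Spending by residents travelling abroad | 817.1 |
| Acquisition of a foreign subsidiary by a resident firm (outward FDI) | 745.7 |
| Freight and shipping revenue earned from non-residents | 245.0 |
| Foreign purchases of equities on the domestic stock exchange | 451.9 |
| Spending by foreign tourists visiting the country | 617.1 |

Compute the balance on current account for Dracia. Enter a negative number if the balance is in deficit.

Goods: -1759.4
Services: -817.1 + 245.0 + 617.1 - 319.5 - 495.9 = -770.4
Primary income: -412.7 + 60.8 = -351.9
Secondary income: 166.7 - 294.0 + 61.6 = -65.7
Current account = (-1759.4) + (-770.4) + (-351.9) + (-65.7) = -2947.4
(Excluded from the current account — financial account: domestic pension funds' purchases of foreign equities 519.6, borrowing by resident firms from foreign banks 793.3, acquisition of a foreign subsidiary by a resident firm (outward FDI) 745.7, foreign purchases of equities on the domestic stock exchange 451.9; capital account: acquisition of foreign patents and trademarks (non-produced assets) 112.8.)

-2947.4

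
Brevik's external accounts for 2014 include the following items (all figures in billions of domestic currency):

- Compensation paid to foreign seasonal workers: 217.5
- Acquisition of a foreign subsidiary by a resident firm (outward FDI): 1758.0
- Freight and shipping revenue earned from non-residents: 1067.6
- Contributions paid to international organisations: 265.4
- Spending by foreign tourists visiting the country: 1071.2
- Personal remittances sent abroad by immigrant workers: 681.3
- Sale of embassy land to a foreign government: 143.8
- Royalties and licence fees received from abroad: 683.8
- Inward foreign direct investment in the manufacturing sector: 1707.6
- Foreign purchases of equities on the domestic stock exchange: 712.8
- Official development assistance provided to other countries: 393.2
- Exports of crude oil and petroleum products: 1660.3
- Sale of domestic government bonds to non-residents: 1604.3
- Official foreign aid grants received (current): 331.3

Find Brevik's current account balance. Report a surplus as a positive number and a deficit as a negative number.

3256.8

Goods: 1660.3
Services: 1071.2 + 1067.6 + 683.8 = 2822.6
Primary income: -217.5
Secondary income: -681.3 - 265.4 - 393.2 + 331.3 = -1008.6
Current account = 1660.3 + 2822.6 + (-217.5) + (-1008.6) = 3256.8
(Excluded from the current account — financial account: acquisition of a foreign subsidiary by a resident firm (outward FDI) 1758.0, inward foreign direct investment in the manufacturing sector 1707.6, foreign purchases of equities on the domestic stock exchange 712.8, sale of domestic government bonds to non-residents 1604.3; capital account: sale of embassy land to a foreign government 143.8.)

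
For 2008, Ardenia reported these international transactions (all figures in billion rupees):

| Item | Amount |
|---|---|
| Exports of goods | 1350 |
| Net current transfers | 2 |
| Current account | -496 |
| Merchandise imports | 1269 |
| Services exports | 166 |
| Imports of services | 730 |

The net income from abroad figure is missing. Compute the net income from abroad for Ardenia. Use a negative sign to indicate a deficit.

-15

Current account = goods balance + services balance + net primary income + net secondary income
Sum of the known components = -481
Net income from abroad = CA - (known components) = -496 - (-481) = -15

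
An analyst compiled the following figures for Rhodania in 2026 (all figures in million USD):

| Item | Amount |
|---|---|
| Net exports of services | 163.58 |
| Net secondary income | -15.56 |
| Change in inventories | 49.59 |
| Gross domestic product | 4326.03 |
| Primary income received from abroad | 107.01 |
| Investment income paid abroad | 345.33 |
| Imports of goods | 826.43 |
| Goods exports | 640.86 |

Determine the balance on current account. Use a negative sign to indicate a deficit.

-275.87

Goods balance = 640.86 - 826.43 = -185.57
Services balance = 163.58
Trade balance (goods + services) = -185.57 + 163.58 = -21.99
Net primary income = 107.01 - 345.33 = -238.32
Net secondary income = -15.56
Current account = -21.99 + (-238.32) + (-15.56) = -275.87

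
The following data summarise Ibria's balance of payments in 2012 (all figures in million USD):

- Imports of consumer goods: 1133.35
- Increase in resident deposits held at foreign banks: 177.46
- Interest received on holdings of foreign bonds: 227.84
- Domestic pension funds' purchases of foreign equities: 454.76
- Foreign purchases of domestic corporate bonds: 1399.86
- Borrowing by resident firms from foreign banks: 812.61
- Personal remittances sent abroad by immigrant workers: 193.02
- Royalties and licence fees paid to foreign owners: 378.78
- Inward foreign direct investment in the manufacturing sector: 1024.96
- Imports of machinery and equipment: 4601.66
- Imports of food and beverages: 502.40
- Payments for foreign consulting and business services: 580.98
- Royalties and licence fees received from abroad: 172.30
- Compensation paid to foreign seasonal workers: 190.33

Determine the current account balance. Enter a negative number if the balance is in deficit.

-7180.38

Goods: -1133.35 - 4601.66 - 502.40 = -6237.41
Services: 172.30 - 580.98 - 378.78 = -787.46
Primary income: -190.33 + 227.84 = 37.51
Secondary income: -193.02
Current account = (-6237.41) + (-787.46) + 37.51 + (-193.02) = -7180.38
(Excluded from the current account — financial account: increase in resident deposits held at foreign banks 177.46, domestic pension funds' purchases of foreign equities 454.76, foreign purchases of domestic corporate bonds 1399.86, borrowing by resident firms from foreign banks 812.61, inward foreign direct investment in the manufacturing sector 1024.96.)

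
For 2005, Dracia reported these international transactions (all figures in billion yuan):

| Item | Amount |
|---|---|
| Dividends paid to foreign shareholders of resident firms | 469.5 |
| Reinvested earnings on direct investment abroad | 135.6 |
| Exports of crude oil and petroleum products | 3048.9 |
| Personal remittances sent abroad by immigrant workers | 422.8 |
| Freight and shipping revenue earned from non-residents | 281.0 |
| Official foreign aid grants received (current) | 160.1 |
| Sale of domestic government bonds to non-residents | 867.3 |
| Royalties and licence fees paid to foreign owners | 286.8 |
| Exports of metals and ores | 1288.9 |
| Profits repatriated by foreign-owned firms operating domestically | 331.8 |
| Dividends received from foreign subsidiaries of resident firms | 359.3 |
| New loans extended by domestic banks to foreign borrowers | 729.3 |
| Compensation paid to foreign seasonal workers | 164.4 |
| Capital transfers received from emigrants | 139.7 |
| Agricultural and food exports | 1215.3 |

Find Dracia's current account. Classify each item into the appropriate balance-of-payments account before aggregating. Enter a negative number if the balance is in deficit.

4813.8

Goods: 1288.9 + 3048.9 + 1215.3 = 5553.1
Services: 281.0 - 286.8 = -5.8
Primary income: 359.3 - 469.5 - 164.4 - 331.8 + 135.6 = -470.8
Secondary income: 160.1 - 422.8 = -262.7
Current account = 5553.1 + (-5.8) + (-470.8) + (-262.7) = 4813.8
(Excluded from the current account — financial account: sale of domestic government bonds to non-residents 867.3, new loans extended by domestic banks to foreign borrowers 729.3; capital account: capital transfers received from emigrants 139.7.)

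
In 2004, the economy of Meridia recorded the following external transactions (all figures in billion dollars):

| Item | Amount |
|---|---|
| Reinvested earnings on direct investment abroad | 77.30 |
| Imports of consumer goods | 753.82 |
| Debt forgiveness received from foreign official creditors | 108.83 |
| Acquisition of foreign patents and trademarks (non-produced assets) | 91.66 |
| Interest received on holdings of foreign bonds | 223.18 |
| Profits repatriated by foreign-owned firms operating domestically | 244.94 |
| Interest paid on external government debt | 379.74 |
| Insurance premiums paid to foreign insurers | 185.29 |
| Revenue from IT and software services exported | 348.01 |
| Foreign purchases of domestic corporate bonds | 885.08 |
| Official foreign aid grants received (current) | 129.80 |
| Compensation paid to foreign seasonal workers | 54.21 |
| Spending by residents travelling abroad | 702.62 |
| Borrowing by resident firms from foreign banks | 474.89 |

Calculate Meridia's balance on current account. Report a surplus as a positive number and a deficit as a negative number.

Goods: -753.82
Services: -702.62 + 348.01 - 185.29 = -539.90
Primary income: -54.21 + 223.18 + 77.30 - 244.94 - 379.74 = -378.41
Secondary income: 129.80
Current account = (-753.82) + (-539.90) + (-378.41) + 129.80 = -1542.33
(Excluded from the current account — capital account: debt forgiveness received from foreign official creditors 108.83, acquisition of foreign patents and trademarks (non-produced assets) 91.66; financial account: foreign purchases of domestic corporate bonds 885.08, borrowing by resident firms from foreign banks 474.89.)

-1542.33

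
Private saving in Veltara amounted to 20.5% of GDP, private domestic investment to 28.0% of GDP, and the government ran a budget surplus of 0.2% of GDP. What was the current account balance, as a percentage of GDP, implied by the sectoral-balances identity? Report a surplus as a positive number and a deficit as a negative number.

-7.3

By the sectoral-balances identity, CA = (S_private - I) + (T - G).
Private balance = 20.5 - 28.0 = -7.5
Government balance (T - G) = 0.2
CA = -7.5 + 0.2 = -7.3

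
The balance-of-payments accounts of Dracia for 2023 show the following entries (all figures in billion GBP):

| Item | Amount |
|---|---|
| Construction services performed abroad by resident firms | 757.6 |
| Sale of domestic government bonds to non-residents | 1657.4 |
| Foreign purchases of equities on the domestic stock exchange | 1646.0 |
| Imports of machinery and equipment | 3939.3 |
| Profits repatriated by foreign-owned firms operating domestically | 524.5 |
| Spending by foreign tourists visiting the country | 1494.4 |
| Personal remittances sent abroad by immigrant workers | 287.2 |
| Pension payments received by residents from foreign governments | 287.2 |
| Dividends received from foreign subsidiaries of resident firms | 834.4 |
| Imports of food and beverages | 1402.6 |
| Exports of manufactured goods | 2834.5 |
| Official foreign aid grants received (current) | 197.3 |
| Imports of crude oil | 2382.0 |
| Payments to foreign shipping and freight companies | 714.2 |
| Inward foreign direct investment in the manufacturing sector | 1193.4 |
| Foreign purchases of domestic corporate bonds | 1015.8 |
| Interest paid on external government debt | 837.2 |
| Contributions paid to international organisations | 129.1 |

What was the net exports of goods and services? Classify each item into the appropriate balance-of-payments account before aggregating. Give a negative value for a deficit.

Goods: 2834.5 - 3939.3 - 1402.6 - 2382.0 = -4889.4
Services: -714.2 + 1494.4 + 757.6 = 1537.8
Trade balance = -4889.4 + 1537.8 = -3351.6
(Excluded from the trade balance — financial account: sale of domestic government bonds to non-residents 1657.4, foreign purchases of equities on the domestic stock exchange 1646.0, inward foreign direct investment in the manufacturing sector 1193.4, foreign purchases of domestic corporate bonds 1015.8; primary income: profits repatriated by foreign-owned firms operating domestically 524.5, dividends received from foreign subsidiaries of resident firms 834.4, interest paid on external government debt 837.2; secondary income: personal remittances sent abroad by immigrant workers 287.2, pension payments received by residents from foreign governments 287.2, official foreign aid grants received (current) 197.3, contributions paid to international organisations 129.1.)

-3351.6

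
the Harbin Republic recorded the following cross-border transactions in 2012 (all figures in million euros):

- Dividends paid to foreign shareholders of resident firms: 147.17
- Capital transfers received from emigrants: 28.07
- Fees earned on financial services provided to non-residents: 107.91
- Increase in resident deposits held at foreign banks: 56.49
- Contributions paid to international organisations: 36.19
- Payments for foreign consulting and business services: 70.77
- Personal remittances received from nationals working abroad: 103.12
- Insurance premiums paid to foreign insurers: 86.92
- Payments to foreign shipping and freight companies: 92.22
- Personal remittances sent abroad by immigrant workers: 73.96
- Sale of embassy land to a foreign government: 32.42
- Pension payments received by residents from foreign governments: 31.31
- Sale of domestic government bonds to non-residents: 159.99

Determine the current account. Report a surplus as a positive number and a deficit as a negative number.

Services: -92.22 - 86.92 - 70.77 + 107.91 = -142.00
Primary income: -147.17
Secondary income: -73.96 + 103.12 + 31.31 - 36.19 = 24.28
Current account = (-142.00) + (-147.17) + 24.28 = -264.89
(Excluded from the current account — capital account: capital transfers received from emigrants 28.07, sale of embassy land to a foreign government 32.42; financial account: increase in resident deposits held at foreign banks 56.49, sale of domestic government bonds to non-residents 159.99.)

-264.89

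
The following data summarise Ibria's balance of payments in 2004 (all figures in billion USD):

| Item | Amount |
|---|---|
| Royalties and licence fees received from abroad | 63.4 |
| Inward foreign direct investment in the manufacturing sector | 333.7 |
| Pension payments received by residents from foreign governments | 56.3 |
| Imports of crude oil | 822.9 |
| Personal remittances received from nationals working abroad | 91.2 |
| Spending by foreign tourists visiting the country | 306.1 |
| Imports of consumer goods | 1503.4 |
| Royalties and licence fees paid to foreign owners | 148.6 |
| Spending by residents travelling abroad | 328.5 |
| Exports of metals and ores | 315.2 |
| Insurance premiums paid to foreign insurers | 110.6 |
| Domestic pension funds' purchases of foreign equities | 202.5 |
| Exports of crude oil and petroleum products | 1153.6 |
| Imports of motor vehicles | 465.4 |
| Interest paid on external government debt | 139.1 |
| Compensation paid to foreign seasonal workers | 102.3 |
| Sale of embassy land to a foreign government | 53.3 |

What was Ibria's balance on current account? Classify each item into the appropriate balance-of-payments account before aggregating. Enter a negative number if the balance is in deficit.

Goods: -465.4 + 1153.6 - 822.9 - 1503.4 + 315.2 = -1322.9
Services: 63.4 - 110.6 - 148.6 - 328.5 + 306.1 = -218.2
Primary income: -102.3 - 139.1 = -241.4
Secondary income: 91.2 + 56.3 = 147.5
Current account = (-1322.9) + (-218.2) + (-241.4) + 147.5 = -1635.0
(Excluded from the current account — financial account: inward foreign direct investment in the manufacturing sector 333.7, domestic pension funds' purchases of foreign equities 202.5; capital account: sale of embassy land to a foreign government 53.3.)

-1635.0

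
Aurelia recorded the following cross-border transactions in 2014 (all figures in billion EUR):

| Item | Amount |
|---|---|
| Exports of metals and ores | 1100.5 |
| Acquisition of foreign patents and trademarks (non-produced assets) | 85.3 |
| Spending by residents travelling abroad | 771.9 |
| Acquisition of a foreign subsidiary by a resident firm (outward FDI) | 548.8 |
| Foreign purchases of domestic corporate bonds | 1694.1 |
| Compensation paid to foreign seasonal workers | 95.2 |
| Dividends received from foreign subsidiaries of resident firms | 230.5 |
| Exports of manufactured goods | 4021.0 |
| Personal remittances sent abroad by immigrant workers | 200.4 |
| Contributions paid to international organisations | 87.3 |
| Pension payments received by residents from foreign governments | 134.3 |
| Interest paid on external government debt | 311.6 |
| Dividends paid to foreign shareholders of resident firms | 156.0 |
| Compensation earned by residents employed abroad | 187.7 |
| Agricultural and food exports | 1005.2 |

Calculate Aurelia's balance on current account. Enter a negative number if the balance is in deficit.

5056.8

Goods: 4021.0 + 1005.2 + 1100.5 = 6126.7
Services: -771.9
Primary income: -95.2 - 156.0 + 230.5 - 311.6 + 187.7 = -144.6
Secondary income: -87.3 + 134.3 - 200.4 = -153.4
Current account = 6126.7 + (-771.9) + (-144.6) + (-153.4) = 5056.8
(Excluded from the current account — capital account: acquisition of foreign patents and trademarks (non-produced assets) 85.3; financial account: acquisition of a foreign subsidiary by a resident firm (outward FDI) 548.8, foreign purchases of domestic corporate bonds 1694.1.)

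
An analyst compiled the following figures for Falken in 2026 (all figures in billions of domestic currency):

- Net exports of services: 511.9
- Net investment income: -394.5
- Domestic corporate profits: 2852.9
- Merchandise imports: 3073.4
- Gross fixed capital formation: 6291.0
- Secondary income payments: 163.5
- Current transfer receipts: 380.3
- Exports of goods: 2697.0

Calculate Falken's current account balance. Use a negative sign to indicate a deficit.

Goods balance = 2697.0 - 3073.4 = -376.4
Services balance = 511.9
Trade balance (goods + services) = -376.4 + 511.9 = 135.5
Net primary income = -394.5
Net secondary income = 380.3 - 163.5 = 216.8
Current account = 135.5 + (-394.5) + 216.8 = -42.2

-42.2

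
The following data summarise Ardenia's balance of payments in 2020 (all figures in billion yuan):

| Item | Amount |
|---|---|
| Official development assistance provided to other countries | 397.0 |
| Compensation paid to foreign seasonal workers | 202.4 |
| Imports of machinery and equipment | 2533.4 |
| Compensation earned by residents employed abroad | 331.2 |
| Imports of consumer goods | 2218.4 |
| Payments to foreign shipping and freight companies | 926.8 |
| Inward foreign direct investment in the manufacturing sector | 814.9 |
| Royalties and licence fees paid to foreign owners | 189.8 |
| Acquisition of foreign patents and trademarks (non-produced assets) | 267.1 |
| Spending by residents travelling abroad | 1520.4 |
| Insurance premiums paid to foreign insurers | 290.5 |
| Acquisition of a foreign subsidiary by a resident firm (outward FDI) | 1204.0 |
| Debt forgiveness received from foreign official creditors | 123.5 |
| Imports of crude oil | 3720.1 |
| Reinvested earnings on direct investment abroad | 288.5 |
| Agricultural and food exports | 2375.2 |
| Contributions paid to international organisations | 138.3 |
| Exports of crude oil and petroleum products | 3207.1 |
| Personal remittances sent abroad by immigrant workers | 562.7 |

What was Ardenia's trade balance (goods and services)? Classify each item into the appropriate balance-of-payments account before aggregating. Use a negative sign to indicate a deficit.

-5817.1

Goods: 2375.2 - 3720.1 - 2218.4 - 2533.4 + 3207.1 = -2889.6
Services: -926.8 - 189.8 - 290.5 - 1520.4 = -2927.5
Trade balance = -2889.6 + (-2927.5) = -5817.1
(Excluded from the trade balance — secondary income: official development assistance provided to other countries 397.0, contributions paid to international organisations 138.3, personal remittances sent abroad by immigrant workers 562.7; primary income: compensation paid to foreign seasonal workers 202.4, compensation earned by residents employed abroad 331.2, reinvested earnings on direct investment abroad 288.5; financial account: inward foreign direct investment in the manufacturing sector 814.9, acquisition of a foreign subsidiary by a resident firm (outward FDI) 1204.0; capital account: acquisition of foreign patents and trademarks (non-produced assets) 267.1, debt forgiveness received from foreign official creditors 123.5.)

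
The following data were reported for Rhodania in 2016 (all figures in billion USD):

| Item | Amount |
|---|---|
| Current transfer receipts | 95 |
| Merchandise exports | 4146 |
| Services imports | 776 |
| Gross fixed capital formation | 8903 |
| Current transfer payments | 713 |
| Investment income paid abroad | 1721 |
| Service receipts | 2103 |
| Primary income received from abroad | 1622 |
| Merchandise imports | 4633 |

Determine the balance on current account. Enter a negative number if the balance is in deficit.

123

Goods balance = 4146 - 4633 = -487
Services balance = 2103 - 776 = 1327
Trade balance (goods + services) = -487 + 1327 = 840
Net primary income = 1622 - 1721 = -99
Net secondary income = 95 - 713 = -618
Current account = 840 + (-99) + (-618) = 123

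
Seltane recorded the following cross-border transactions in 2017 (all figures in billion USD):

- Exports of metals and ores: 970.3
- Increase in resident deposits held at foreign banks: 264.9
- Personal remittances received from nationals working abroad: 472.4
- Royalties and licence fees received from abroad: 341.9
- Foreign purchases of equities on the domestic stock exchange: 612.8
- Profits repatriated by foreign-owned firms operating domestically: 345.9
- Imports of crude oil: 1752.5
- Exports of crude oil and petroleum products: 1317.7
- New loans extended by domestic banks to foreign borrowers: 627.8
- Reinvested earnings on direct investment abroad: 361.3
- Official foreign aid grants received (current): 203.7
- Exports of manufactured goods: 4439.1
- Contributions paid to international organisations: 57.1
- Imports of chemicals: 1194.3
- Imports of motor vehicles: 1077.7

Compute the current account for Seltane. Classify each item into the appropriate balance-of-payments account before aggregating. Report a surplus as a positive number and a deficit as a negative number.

Goods: 4439.1 + 970.3 - 1077.7 - 1194.3 + 1317.7 - 1752.5 = 2702.6
Services: 341.9
Primary income: 361.3 - 345.9 = 15.4
Secondary income: 472.4 + 203.7 - 57.1 = 619.0
Current account = 2702.6 + 341.9 + 15.4 + 619.0 = 3678.9
(Excluded from the current account — financial account: increase in resident deposits held at foreign banks 264.9, foreign purchases of equities on the domestic stock exchange 612.8, new loans extended by domestic banks to foreign borrowers 627.8.)

3678.9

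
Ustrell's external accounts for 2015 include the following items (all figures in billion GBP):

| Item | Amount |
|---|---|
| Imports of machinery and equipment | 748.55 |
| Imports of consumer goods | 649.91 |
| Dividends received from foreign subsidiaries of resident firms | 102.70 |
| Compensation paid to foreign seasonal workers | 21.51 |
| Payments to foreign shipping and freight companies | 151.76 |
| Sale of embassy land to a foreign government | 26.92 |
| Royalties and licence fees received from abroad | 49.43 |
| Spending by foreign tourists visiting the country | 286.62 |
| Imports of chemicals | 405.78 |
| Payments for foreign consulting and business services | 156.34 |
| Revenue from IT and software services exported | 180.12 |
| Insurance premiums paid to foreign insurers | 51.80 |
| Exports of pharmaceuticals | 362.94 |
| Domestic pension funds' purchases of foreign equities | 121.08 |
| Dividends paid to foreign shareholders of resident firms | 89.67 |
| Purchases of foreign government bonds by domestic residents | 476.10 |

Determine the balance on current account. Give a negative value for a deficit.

Goods: 362.94 - 649.91 - 748.55 - 405.78 = -1441.30
Services: 286.62 - 151.76 + 49.43 - 51.80 - 156.34 + 180.12 = 156.27
Primary income: -21.51 - 89.67 + 102.70 = -8.48
Current account = (-1441.30) + 156.27 + (-8.48) = -1293.51
(Excluded from the current account — capital account: sale of embassy land to a foreign government 26.92; financial account: domestic pension funds' purchases of foreign equities 121.08, purchases of foreign government bonds by domestic residents 476.10.)

-1293.51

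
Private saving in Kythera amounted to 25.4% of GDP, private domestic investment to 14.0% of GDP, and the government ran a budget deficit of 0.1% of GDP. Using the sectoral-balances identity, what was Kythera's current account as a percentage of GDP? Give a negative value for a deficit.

By the sectoral-balances identity, CA = (S_private - I) + (T - G).
Private balance = 25.4 - 14.0 = 11.4
Government balance (T - G) = -0.1
CA = 11.4 + (-0.1) = 11.3

11.3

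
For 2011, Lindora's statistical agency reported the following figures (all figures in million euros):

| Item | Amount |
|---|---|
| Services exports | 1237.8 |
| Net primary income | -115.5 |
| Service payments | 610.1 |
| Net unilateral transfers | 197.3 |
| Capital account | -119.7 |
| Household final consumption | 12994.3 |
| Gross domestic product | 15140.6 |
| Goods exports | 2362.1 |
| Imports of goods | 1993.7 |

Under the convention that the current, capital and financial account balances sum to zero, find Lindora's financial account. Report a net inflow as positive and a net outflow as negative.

-958.2

Goods balance = 2362.1 - 1993.7 = 368.4
Services balance = 1237.8 - 610.1 = 627.7
Trade balance (goods + services) = 368.4 + 627.7 = 996.1
Net primary income = -115.5
Net secondary income = 197.3
Current account = 996.1 + (-115.5) + 197.3 = 1077.9
Financial account = -(1077.9 + (-119.7)) = -958.2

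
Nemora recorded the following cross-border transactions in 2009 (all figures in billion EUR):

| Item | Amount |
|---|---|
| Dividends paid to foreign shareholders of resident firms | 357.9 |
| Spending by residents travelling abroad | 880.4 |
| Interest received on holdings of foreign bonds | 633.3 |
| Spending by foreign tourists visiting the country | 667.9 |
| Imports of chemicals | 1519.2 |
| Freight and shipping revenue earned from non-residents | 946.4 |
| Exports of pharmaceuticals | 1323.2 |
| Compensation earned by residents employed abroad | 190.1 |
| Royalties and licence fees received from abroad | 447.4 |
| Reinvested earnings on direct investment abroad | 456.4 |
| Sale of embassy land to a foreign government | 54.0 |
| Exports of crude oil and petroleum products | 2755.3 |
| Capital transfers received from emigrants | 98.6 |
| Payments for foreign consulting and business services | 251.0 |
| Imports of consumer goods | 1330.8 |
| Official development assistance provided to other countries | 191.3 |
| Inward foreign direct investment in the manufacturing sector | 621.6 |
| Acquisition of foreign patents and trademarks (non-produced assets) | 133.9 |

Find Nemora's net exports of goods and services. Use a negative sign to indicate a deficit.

Goods: 2755.3 + 1323.2 - 1330.8 - 1519.2 = 1228.5
Services: 946.4 - 880.4 + 667.9 + 447.4 - 251.0 = 930.3
Trade balance = 1228.5 + 930.3 = 2158.8
(Excluded from the trade balance — primary income: dividends paid to foreign shareholders of resident firms 357.9, interest received on holdings of foreign bonds 633.3, compensation earned by residents employed abroad 190.1, reinvested earnings on direct investment abroad 456.4; capital account: sale of embassy land to a foreign government 54.0, capital transfers received from emigrants 98.6, acquisition of foreign patents and trademarks (non-produced assets) 133.9; secondary income: official development assistance provided to other countries 191.3; financial account: inward foreign direct investment in the manufacturing sector 621.6.)

2158.8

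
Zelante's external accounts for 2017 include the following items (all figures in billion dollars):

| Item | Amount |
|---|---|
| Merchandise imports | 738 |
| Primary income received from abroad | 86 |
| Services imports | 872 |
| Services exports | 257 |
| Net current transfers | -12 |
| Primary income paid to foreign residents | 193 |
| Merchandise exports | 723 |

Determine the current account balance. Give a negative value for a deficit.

-749

Goods balance = 723 - 738 = -15
Services balance = 257 - 872 = -615
Trade balance (goods + services) = -15 + (-615) = -630
Net primary income = 86 - 193 = -107
Net secondary income = -12
Current account = -630 + (-107) + (-12) = -749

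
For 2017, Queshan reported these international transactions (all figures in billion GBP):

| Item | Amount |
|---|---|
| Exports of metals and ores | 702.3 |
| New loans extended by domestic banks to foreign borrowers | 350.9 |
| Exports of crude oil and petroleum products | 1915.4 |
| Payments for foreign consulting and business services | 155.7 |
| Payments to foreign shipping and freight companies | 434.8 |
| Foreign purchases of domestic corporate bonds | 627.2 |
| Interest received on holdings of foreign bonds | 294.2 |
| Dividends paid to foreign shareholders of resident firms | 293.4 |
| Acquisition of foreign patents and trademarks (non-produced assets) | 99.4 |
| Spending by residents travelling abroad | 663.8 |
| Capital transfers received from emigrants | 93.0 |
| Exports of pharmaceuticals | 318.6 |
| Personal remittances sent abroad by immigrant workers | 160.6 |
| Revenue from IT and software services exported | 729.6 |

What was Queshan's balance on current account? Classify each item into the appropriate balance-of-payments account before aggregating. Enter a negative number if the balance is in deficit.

2251.8

Goods: 318.6 + 1915.4 + 702.3 = 2936.3
Services: -434.8 - 155.7 - 663.8 + 729.6 = -524.7
Primary income: -293.4 + 294.2 = 0.8
Secondary income: -160.6
Current account = 2936.3 + (-524.7) + 0.8 + (-160.6) = 2251.8
(Excluded from the current account — financial account: new loans extended by domestic banks to foreign borrowers 350.9, foreign purchases of domestic corporate bonds 627.2; capital account: acquisition of foreign patents and trademarks (non-produced assets) 99.4, capital transfers received from emigrants 93.0.)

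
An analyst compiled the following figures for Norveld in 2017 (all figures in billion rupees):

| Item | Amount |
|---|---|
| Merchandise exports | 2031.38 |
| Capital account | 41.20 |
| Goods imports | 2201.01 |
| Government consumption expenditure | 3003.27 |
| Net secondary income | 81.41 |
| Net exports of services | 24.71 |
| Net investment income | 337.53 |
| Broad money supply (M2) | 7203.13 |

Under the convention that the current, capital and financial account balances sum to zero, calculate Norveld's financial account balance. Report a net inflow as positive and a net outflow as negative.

Goods balance = 2031.38 - 2201.01 = -169.63
Services balance = 24.71
Trade balance (goods + services) = -169.63 + 24.71 = -144.92
Net primary income = 337.53
Net secondary income = 81.41
Current account = -144.92 + 337.53 + 81.41 = 274.02
Financial account = -(274.02 + 41.20) = -315.22

-315.22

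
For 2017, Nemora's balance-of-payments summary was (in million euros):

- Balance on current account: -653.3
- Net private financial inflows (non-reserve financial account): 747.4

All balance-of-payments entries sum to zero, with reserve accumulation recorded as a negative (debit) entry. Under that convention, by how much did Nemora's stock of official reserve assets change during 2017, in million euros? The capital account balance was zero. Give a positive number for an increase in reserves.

Official reserve transactions balance = -((-653.3) + 747.4) = -94.1
An accumulation of reserves is recorded as a debit (negative entry), so the change in the stock of reserves is the negative of that balance.
Change in official reserves = -(-94.1) = 94.1

94.1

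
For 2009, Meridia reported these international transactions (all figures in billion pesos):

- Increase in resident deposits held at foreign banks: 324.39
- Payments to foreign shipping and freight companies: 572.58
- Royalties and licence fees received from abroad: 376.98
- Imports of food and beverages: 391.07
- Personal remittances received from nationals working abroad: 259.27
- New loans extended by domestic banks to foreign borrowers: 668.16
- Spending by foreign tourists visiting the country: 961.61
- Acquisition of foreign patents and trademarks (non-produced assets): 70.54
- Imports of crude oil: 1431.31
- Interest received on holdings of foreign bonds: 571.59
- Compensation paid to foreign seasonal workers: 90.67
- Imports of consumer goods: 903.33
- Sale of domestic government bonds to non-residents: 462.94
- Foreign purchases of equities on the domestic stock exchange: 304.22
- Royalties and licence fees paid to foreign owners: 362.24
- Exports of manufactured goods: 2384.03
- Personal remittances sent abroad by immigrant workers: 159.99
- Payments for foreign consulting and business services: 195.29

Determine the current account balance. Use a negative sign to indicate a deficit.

Goods: -391.07 - 903.33 + 2384.03 - 1431.31 = -341.68
Services: -572.58 + 376.98 + 961.61 - 362.24 - 195.29 = 208.48
Primary income: 571.59 - 90.67 = 480.92
Secondary income: 259.27 - 159.99 = 99.28
Current account = (-341.68) + 208.48 + 480.92 + 99.28 = 447.00
(Excluded from the current account — financial account: increase in resident deposits held at foreign banks 324.39, new loans extended by domestic banks to foreign borrowers 668.16, sale of domestic government bonds to non-residents 462.94, foreign purchases of equities on the domestic stock exchange 304.22; capital account: acquisition of foreign patents and trademarks (non-produced assets) 70.54.)

447.00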